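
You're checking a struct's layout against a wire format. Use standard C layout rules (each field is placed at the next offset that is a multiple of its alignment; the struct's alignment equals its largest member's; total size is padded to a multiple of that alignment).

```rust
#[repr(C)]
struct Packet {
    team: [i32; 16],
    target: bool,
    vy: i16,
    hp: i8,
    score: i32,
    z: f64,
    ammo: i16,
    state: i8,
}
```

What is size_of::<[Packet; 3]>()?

288

0..64  team  (64B, 4-aligned)
64..65  target  (1B, 1-aligned)
65..66  -- padding (1B)
66..68  vy  (2B, 2-aligned)
68..69  hp  (1B, 1-aligned)
69..72  -- padding (3B)
72..76  score  (4B, 4-aligned)
76..80  -- padding (4B)
80..88  z  (8B, 8-aligned)
88..90  ammo  (2B, 2-aligned)
90..91  state  (1B, 1-aligned)
91..96  -- tail padding (5B)
sizeof = 96, alignof = 8
array of 3: 3 × 96 = 288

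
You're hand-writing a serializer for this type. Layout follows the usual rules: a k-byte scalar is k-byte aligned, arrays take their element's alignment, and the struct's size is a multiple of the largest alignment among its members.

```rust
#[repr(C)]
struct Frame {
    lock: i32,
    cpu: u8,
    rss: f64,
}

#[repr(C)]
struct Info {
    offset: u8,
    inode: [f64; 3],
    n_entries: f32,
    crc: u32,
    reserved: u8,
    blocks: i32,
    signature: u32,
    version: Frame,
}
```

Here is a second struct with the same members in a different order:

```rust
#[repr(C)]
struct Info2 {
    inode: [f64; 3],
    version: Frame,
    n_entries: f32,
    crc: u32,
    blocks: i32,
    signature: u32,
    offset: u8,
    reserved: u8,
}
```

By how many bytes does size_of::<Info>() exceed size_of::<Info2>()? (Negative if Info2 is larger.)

8

Frame: lock at 0 (size 4, align 4) → ends 4; cpu at 4 (size 1, align 1) → ends 5; pad 3 to align 8 for rss; rss at 8 (size 8, align 8) → ends 16; total 16 bytes, alignment 8
offset at 0 (size 1, align 1) → ends 1
pad 7 to align 8 for inode
inode at 8 (size 24, align 8) → ends 32
n_entries at 32 (size 4, align 4) → ends 36
crc at 36 (size 4, align 4) → ends 40
reserved at 40 (size 1, align 1) → ends 41
pad 3 to align 4 for blocks
blocks at 44 (size 4, align 4) → ends 48
signature at 48 (size 4, align 4) → ends 52
pad 4 to align 8 for version
version at 56 (size 16, align 8) → ends 72
total 72 bytes, alignment 8
— Info2 —
inode at 0 (size 24, align 8) → ends 24
version at 24 (size 16, align 8) → ends 40
n_entries at 40 (size 4, align 4) → ends 44
crc at 44 (size 4, align 4) → ends 48
blocks at 48 (size 4, align 4) → ends 52
signature at 52 (size 4, align 4) → ends 56
offset at 56 (size 1, align 1) → ends 57
reserved at 57 (size 1, align 1) → ends 58
tail pad 6 to reach multiple of 8
total 64 bytes, alignment 8
72 − 64 = 8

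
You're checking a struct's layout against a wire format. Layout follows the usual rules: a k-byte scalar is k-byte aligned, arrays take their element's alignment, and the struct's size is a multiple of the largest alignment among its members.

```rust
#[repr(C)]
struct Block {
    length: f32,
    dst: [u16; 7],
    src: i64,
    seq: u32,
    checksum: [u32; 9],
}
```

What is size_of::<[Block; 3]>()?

216

length at 0 (size 4, align 4) → ends 4
dst at 4 (size 14, align 2) → ends 18
pad 6 to align 8 for src
src at 24 (size 8, align 8) → ends 32
seq at 32 (size 4, align 4) → ends 36
checksum at 36 (size 36, align 4) → ends 72
total 72 bytes, alignment 8
array of 3: 3 × 72 = 216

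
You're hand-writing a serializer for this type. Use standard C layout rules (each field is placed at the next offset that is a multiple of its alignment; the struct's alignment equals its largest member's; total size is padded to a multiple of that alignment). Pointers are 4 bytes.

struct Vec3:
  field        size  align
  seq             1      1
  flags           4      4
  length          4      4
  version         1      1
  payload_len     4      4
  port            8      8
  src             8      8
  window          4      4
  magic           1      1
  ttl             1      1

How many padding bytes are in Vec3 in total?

12

seq at 0 (size 1, align 1) → ends 1
pad 3 to align 4 for flags
flags at 4 (size 4, align 4) → ends 8
length at 8 (size 4, align 4) → ends 12
version at 12 (size 1, align 1) → ends 13
pad 3 to align 4 for payload_len
payload_len at 16 (size 4, align 4) → ends 20
pad 4 to align 8 for port
port at 24 (size 8, align 8) → ends 32
src at 32 (size 8, align 8) → ends 40
window at 40 (size 4, align 4) → ends 44
magic at 44 (size 1, align 1) → ends 45
ttl at 45 (size 1, align 1) → ends 46
tail pad 2 to reach multiple of 8
total 48 bytes, alignment 8
data bytes 36, size 48 → padding 12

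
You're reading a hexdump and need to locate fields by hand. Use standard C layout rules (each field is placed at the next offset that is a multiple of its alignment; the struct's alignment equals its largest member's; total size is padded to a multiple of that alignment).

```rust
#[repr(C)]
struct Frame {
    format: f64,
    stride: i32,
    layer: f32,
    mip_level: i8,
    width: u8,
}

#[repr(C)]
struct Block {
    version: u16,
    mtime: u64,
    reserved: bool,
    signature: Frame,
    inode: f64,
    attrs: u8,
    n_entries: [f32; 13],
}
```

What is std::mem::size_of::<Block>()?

112 bytes

Frame: format at 0 (size 8, align 8) → ends 8; stride at 8 (size 4, align 4) → ends 12; layer at 12 (size 4, align 4) → ends 16; mip_level at 16 (size 1, align 1) → ends 17; width at 17 (size 1, align 1) → ends 18; tail pad 6 to reach multiple of 8; total 24 bytes, alignment 8
version at 0 (size 2, align 2) → ends 2
pad 6 to align 8 for mtime
mtime at 8 (size 8, align 8) → ends 16
reserved at 16 (size 1, align 1) → ends 17
pad 7 to align 8 for signature
signature at 24 (size 24, align 8) → ends 48
inode at 48 (size 8, align 8) → ends 56
attrs at 56 (size 1, align 1) → ends 57
pad 3 to align 4 for n_entries
n_entries at 60 (size 52, align 4) → ends 112
total 112 bytes, alignment 8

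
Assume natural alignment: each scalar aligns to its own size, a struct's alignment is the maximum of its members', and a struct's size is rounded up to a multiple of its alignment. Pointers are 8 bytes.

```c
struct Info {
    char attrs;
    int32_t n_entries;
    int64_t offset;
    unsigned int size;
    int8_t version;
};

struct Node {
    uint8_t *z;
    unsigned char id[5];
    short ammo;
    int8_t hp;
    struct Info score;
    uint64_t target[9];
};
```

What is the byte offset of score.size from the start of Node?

Info: @0: attrs [1B, align 1] → 1; +3 pad (align 4); @4: n_entries [4B, align 4] → 8; @8: offset [8B, align 8] → 16; @16: size [4B, align 4] → 20; @20: version [1B, align 1] → 21; +3 tail pad (align 8); size 24, align 8
@0: z [8B, align 8] → 8
@8: id [5B, align 1] → 13
+1 pad (align 2)
@14: ammo [2B, align 2] → 16
@16: hp [1B, align 1] → 17
+7 pad (align 8)
@24: score [24B, align 8] → 48
within Info: size at 16
24 + 16 = 40

40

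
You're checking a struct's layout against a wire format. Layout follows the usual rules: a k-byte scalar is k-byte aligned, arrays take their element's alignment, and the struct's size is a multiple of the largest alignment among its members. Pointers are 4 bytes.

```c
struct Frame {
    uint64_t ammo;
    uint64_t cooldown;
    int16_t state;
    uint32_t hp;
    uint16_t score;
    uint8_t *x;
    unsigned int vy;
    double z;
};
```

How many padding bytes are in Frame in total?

8

@0: ammo [8B, align 8] → 8
@8: cooldown [8B, align 8] → 16
@16: state [2B, align 2] → 18
+2 pad (align 4)
@20: hp [4B, align 4] → 24
@24: score [2B, align 2] → 26
+2 pad (align 4)
@28: x [4B, align 4] → 32
@32: vy [4B, align 4] → 36
+4 pad (align 8)
@40: z [8B, align 8] → 48
size 48, align 8
data bytes 40, size 48 → padding 8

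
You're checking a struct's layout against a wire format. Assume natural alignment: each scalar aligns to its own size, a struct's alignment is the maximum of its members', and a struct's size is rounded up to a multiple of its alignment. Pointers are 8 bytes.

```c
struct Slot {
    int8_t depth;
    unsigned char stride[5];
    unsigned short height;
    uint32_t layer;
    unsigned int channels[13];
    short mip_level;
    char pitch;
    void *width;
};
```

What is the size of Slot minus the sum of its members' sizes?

5

depth at 0 (size 1, align 1) → ends 1
stride at 1 (size 5, align 1) → ends 6
height at 6 (size 2, align 2) → ends 8
layer at 8 (size 4, align 4) → ends 12
channels at 12 (size 52, align 4) → ends 64
mip_level at 64 (size 2, align 2) → ends 66
pitch at 66 (size 1, align 1) → ends 67
pad 5 to align 8 for width
width at 72 (size 8, align 8) → ends 80
total 80 bytes, alignment 8
data bytes 75, size 80 → padding 5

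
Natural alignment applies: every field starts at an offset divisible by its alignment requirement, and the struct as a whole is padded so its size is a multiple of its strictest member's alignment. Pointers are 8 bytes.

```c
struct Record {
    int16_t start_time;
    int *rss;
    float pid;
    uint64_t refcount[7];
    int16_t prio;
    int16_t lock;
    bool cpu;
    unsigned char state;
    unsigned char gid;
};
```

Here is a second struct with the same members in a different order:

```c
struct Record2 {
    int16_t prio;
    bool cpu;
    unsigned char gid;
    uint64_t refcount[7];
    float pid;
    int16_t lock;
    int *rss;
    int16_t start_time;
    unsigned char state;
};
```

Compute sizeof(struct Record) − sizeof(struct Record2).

0..2  start_time  (2B, 2-aligned)
2..8  -- padding (6B)
8..16  rss  (8B, 8-aligned)
16..20  pid  (4B, 4-aligned)
20..24  -- padding (4B)
24..80  refcount  (56B, 8-aligned)
80..82  prio  (2B, 2-aligned)
82..84  lock  (2B, 2-aligned)
84..85  cpu  (1B, 1-aligned)
85..86  state  (1B, 1-aligned)
86..87  gid  (1B, 1-aligned)
87..88  -- tail padding (1B)
sizeof = 88, alignof = 8
— Record2 —
0..2  prio  (2B, 2-aligned)
2..3  cpu  (1B, 1-aligned)
3..4  gid  (1B, 1-aligned)
4..8  -- padding (4B)
8..64  refcount  (56B, 8-aligned)
64..68  pid  (4B, 4-aligned)
68..70  lock  (2B, 2-aligned)
70..72  -- padding (2B)
72..80  rss  (8B, 8-aligned)
80..82  start_time  (2B, 2-aligned)
82..83  state  (1B, 1-aligned)
83..88  -- tail padding (5B)
sizeof = 88, alignof = 8
88 − 88 = 0

0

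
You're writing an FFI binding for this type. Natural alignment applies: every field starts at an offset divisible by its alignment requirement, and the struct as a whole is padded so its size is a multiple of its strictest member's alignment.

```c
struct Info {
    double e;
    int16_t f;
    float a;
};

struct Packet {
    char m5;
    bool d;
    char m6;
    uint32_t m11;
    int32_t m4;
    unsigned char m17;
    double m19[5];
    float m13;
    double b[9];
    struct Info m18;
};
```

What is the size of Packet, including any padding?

Info: @0: e [8B, align 8] → 8; @8: f [2B, align 2] → 10; +2 pad (align 4); @12: a [4B, align 4] → 16; size 16, align 8
@0: m5 [1B, align 1] → 1
@1: d [1B, align 1] → 2
@2: m6 [1B, align 1] → 3
+1 pad (align 4)
@4: m11 [4B, align 4] → 8
@8: m4 [4B, align 4] → 12
@12: m17 [1B, align 1] → 13
+3 pad (align 8)
@16: m19 [40B, align 8] → 56
@56: m13 [4B, align 4] → 60
+4 pad (align 8)
@64: b [72B, align 8] → 136
@136: m18 [16B, align 8] → 152
size 152, align 8

152 bytes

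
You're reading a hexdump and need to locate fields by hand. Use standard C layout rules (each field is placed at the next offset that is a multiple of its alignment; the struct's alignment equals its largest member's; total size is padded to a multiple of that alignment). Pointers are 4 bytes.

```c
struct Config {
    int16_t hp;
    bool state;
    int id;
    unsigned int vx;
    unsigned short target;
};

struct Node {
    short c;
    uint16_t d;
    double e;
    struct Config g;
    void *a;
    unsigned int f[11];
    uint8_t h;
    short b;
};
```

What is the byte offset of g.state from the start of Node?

Config: 0..2  hp  (2B, 2-aligned); 2..3  state  (1B, 1-aligned); 3..4  -- padding (1B); 4..8  id  (4B, 4-aligned); 8..12  vx  (4B, 4-aligned); 12..14  target  (2B, 2-aligned); 14..16  -- tail padding (2B); sizeof = 16, alignof = 4
0..2  c  (2B, 2-aligned)
2..4  d  (2B, 2-aligned)
4..8  -- padding (4B)
8..16  e  (8B, 8-aligned)
16..32  g  (16B, 4-aligned)
within Config: state at 2
16 + 2 = 18

18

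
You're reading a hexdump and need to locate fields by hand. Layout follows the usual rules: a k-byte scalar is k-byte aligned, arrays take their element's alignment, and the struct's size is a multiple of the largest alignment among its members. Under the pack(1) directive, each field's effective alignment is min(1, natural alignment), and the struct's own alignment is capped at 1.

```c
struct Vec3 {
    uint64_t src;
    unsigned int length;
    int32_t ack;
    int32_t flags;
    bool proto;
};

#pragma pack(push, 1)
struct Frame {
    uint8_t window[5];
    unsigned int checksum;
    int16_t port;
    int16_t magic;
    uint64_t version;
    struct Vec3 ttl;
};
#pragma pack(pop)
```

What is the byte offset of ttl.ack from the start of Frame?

Vec3: 0..8  src  (8B, 8-aligned); 8..12  length  (4B, 4-aligned); 12..16  ack  (4B, 4-aligned); 16..20  flags  (4B, 4-aligned); 20..21  proto  (1B, 1-aligned); 21..24  -- tail padding (3B); sizeof = 24, alignof = 8
0..5  window  (5B, 1-aligned)
5..9  checksum  (4B, 1-aligned)
9..11  port  (2B, 1-aligned)
11..13  magic  (2B, 1-aligned)
13..21  version  (8B, 1-aligned)
21..45  ttl  (24B, 1-aligned)
within Vec3: ack at 12
21 + 12 = 33

33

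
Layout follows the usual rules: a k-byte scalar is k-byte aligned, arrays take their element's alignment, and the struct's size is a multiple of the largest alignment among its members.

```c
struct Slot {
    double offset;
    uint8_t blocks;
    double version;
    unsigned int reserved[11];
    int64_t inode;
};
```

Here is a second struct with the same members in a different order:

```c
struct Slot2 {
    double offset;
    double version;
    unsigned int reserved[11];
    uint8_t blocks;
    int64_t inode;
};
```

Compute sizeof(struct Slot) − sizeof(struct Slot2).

@0: offset [8B, align 8] → 8
@8: blocks [1B, align 1] → 9
+7 pad (align 8)
@16: version [8B, align 8] → 24
@24: reserved [44B, align 4] → 68
+4 pad (align 8)
@72: inode [8B, align 8] → 80
size 80, align 8
— Slot2 —
@0: offset [8B, align 8] → 8
@8: version [8B, align 8] → 16
@16: reserved [44B, align 4] → 60
@60: blocks [1B, align 1] → 61
+3 pad (align 8)
@64: inode [8B, align 8] → 72
size 72, align 8
80 − 72 = 8

8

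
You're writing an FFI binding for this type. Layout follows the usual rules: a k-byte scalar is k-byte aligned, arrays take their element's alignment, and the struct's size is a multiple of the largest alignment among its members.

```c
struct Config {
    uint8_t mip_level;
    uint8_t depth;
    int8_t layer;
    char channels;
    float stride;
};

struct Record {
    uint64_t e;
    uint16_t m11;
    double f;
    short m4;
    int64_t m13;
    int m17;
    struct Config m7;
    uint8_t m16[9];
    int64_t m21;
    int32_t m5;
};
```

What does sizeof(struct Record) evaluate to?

Config: mip_level at 0 (size 1, align 1) → ends 1; depth at 1 (size 1, align 1) → ends 2; layer at 2 (size 1, align 1) → ends 3; channels at 3 (size 1, align 1) → ends 4; stride at 4 (size 4, align 4) → ends 8; total 8 bytes, alignment 4
e at 0 (size 8, align 8) → ends 8
m11 at 8 (size 2, align 2) → ends 10
pad 6 to align 8 for f
f at 16 (size 8, align 8) → ends 24
m4 at 24 (size 2, align 2) → ends 26
pad 6 to align 8 for m13
m13 at 32 (size 8, align 8) → ends 40
m17 at 40 (size 4, align 4) → ends 44
m7 at 44 (size 8, align 4) → ends 52
m16 at 52 (size 9, align 1) → ends 61
pad 3 to align 8 for m21
m21 at 64 (size 8, align 8) → ends 72
m5 at 72 (size 4, align 4) → ends 76
tail pad 4 to reach multiple of 8
total 80 bytes, alignment 8

80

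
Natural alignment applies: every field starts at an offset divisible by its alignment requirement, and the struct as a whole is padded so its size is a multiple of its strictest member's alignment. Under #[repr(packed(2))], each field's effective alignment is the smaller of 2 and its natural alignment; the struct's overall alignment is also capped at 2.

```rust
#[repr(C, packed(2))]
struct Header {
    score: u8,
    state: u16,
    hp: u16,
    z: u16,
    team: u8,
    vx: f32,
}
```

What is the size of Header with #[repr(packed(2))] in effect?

@0: score [1B, align 1] → 1
+1 pad (align 2)
@2: state [2B, align 2] → 4
@4: hp [2B, align 2] → 6
@6: z [2B, align 2] → 8
@8: team [1B, align 1] → 9
+1 pad (align 2)
@10: vx [4B, align 2] → 14
size 14, align 2

14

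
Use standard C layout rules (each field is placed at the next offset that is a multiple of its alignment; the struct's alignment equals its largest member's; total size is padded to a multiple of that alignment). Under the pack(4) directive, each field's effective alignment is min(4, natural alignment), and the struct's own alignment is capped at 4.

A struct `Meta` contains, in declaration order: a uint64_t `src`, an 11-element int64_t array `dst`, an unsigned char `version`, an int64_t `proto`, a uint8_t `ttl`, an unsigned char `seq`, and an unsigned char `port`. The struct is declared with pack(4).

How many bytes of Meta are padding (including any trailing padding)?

0..8  src  (8B, 4-aligned)
8..96  dst  (88B, 4-aligned)
96..97  version  (1B, 1-aligned)
97..100  -- padding (3B)
100..108  proto  (8B, 4-aligned)
108..109  ttl  (1B, 1-aligned)
109..110  seq  (1B, 1-aligned)
110..111  port  (1B, 1-aligned)
111..112  -- tail padding (1B)
sizeof = 112, alignof = 4
data bytes 108, size 112 → padding 4

4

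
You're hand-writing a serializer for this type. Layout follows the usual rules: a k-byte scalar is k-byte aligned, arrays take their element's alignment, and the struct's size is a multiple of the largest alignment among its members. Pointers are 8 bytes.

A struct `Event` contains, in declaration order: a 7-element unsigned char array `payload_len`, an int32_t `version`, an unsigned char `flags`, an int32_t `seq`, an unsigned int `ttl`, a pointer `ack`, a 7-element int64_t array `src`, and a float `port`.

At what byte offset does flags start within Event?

@0: payload_len [7B, align 1] → 7
+1 pad (align 4)
@8: version [4B, align 4] → 12
@12: flags [1B, align 1] → 13

12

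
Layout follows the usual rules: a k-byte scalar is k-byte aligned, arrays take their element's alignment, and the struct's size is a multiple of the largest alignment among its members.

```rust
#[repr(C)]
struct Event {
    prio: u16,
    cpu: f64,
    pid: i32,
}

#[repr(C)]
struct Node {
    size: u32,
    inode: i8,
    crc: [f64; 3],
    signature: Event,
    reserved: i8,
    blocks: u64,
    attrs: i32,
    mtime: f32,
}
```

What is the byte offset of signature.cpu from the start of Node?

Event: 0..2  prio  (2B, 2-aligned); 2..8  -- padding (6B); 8..16  cpu  (8B, 8-aligned); 16..20  pid  (4B, 4-aligned); 20..24  -- tail padding (4B); sizeof = 24, alignof = 8
0..4  size  (4B, 4-aligned)
4..5  inode  (1B, 1-aligned)
5..8  -- padding (3B)
8..32  crc  (24B, 8-aligned)
32..56  signature  (24B, 8-aligned)
within Event: cpu at 8
32 + 8 = 40

40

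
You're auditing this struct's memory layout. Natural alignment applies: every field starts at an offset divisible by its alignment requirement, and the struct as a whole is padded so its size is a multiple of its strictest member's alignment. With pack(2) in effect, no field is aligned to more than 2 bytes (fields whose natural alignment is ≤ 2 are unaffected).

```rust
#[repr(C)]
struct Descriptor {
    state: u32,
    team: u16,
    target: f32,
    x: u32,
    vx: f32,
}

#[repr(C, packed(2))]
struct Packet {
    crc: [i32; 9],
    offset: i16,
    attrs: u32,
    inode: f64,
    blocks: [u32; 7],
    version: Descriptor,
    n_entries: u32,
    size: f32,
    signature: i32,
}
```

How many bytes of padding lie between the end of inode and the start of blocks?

0

Descriptor: state at 0 (size 4, align 4) → ends 4; team at 4 (size 2, align 2) → ends 6; pad 2 to align 4 for target; target at 8 (size 4, align 4) → ends 12; x at 12 (size 4, align 4) → ends 16; vx at 16 (size 4, align 4) → ends 20; total 20 bytes, alignment 4
crc at 0 (size 36, align 2) → ends 36
offset at 36 (size 2, align 2) → ends 38
attrs at 38 (size 4, align 2) → ends 42
inode at 42 (size 8, align 2) → ends 50
blocks at 50 (size 28, align 2) → ends 78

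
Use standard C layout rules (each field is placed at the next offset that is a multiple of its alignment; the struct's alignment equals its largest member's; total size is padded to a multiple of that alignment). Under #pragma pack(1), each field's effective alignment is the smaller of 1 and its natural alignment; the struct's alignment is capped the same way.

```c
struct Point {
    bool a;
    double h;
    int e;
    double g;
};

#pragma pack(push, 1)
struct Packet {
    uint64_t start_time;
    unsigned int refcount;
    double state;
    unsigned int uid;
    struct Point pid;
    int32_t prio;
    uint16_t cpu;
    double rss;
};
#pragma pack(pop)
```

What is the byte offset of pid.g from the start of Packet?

Point: 0..1  a  (1B, 1-aligned); 1..8  -- padding (7B); 8..16  h  (8B, 8-aligned); 16..20  e  (4B, 4-aligned); 20..24  -- padding (4B); 24..32  g  (8B, 8-aligned); sizeof = 32, alignof = 8
0..8  start_time  (8B, 1-aligned)
8..12  refcount  (4B, 1-aligned)
12..20  state  (8B, 1-aligned)
20..24  uid  (4B, 1-aligned)
24..56  pid  (32B, 1-aligned)
within Point: g at 24
24 + 24 = 48

48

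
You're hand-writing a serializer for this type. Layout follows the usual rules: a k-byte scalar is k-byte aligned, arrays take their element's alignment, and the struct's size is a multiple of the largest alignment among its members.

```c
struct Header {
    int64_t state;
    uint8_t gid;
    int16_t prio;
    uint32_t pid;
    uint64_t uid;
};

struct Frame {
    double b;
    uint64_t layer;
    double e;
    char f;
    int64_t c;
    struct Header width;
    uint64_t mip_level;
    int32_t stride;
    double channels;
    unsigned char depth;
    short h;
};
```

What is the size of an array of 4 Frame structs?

Header: @0: state [8B, align 8] → 8; @8: gid [1B, align 1] → 9; +1 pad (align 2); @10: prio [2B, align 2] → 12; @12: pid [4B, align 4] → 16; @16: uid [8B, align 8] → 24; size 24, align 8
@0: b [8B, align 8] → 8
@8: layer [8B, align 8] → 16
@16: e [8B, align 8] → 24
@24: f [1B, align 1] → 25
+7 pad (align 8)
@32: c [8B, align 8] → 40
@40: width [24B, align 8] → 64
@64: mip_level [8B, align 8] → 72
@72: stride [4B, align 4] → 76
+4 pad (align 8)
@80: channels [8B, align 8] → 88
@88: depth [1B, align 1] → 89
+1 pad (align 2)
@90: h [2B, align 2] → 92
+4 tail pad (align 8)
size 96, align 8
array of 4: 4 × 96 = 384

384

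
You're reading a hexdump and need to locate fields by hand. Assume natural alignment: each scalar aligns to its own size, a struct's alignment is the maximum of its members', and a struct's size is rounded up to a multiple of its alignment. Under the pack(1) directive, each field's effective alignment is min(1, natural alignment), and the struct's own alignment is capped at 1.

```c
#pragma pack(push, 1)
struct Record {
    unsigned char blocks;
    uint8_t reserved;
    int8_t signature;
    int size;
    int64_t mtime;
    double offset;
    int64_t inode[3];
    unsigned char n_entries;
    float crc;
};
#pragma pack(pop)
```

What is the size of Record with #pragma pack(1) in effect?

52

@0: blocks [1B, align 1] → 1
@1: reserved [1B, align 1] → 2
@2: signature [1B, align 1] → 3
@3: size [4B, align 1] → 7
@7: mtime [8B, align 1] → 15
@15: offset [8B, align 1] → 23
@23: inode [24B, align 1] → 47
@47: n_entries [1B, align 1] → 48
@48: crc [4B, align 1] → 52
size 52, align 1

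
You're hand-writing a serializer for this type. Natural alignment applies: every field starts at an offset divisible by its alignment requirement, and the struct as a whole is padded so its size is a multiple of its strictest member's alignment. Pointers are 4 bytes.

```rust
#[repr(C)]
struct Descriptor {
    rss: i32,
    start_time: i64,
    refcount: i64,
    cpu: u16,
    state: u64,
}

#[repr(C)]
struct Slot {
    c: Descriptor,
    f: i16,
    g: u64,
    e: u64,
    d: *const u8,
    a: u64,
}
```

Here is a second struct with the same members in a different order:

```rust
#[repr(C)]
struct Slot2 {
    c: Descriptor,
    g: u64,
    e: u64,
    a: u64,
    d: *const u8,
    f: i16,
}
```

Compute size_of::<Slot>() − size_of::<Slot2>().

Descriptor: @0: rss [4B, align 4] → 4; +4 pad (align 8); @8: start_time [8B, align 8] → 16; @16: refcount [8B, align 8] → 24; @24: cpu [2B, align 2] → 26; +6 pad (align 8); @32: state [8B, align 8] → 40; size 40, align 8
@0: c [40B, align 8] → 40
@40: f [2B, align 2] → 42
+6 pad (align 8)
@48: g [8B, align 8] → 56
@56: e [8B, align 8] → 64
@64: d [4B, align 4] → 68
+4 pad (align 8)
@72: a [8B, align 8] → 80
size 80, align 8
— Slot2 —
@0: c [40B, align 8] → 40
@40: g [8B, align 8] → 48
@48: e [8B, align 8] → 56
@56: a [8B, align 8] → 64
@64: d [4B, align 4] → 68
@68: f [2B, align 2] → 70
+2 tail pad (align 8)
size 72, align 8
80 − 72 = 8

8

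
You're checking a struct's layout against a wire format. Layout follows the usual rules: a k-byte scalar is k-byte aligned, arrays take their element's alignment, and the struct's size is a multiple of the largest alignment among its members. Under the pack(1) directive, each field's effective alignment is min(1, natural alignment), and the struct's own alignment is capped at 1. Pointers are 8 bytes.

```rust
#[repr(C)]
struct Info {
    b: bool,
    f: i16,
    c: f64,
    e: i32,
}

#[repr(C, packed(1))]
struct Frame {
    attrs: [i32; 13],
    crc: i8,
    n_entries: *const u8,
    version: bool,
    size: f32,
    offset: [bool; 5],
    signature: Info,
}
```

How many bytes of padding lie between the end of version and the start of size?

0

Info: 0..1  b  (1B, 1-aligned); 1..2  -- padding (1B); 2..4  f  (2B, 2-aligned); 4..8  -- padding (4B); 8..16  c  (8B, 8-aligned); 16..20  e  (4B, 4-aligned); 20..24  -- tail padding (4B); sizeof = 24, alignof = 8
0..52  attrs  (52B, 1-aligned)
52..53  crc  (1B, 1-aligned)
53..61  n_entries  (8B, 1-aligned)
61..62  version  (1B, 1-aligned)
62..66  size  (4B, 1-aligned)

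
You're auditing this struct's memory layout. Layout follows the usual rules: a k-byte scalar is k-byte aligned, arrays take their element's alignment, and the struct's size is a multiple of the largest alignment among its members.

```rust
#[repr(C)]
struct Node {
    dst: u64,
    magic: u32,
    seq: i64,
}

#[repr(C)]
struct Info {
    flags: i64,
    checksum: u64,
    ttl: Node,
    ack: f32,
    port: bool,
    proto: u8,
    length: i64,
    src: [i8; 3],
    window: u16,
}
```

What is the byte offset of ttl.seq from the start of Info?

Node: 0..8  dst  (8B, 8-aligned); 8..12  magic  (4B, 4-aligned); 12..16  -- padding (4B); 16..24  seq  (8B, 8-aligned); sizeof = 24, alignof = 8
0..8  flags  (8B, 8-aligned)
8..16  checksum  (8B, 8-aligned)
16..40  ttl  (24B, 8-aligned)
within Node: seq at 16
16 + 16 = 32

32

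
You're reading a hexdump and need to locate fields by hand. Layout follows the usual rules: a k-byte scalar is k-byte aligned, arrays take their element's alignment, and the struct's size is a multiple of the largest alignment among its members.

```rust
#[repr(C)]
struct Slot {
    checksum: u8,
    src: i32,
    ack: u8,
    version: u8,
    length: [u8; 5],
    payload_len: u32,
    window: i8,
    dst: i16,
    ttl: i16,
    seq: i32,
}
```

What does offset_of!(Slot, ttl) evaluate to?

0..1  checksum  (1B, 1-aligned)
1..4  -- padding (3B)
4..8  src  (4B, 4-aligned)
8..9  ack  (1B, 1-aligned)
9..10  version  (1B, 1-aligned)
10..15  length  (5B, 1-aligned)
15..16  -- padding (1B)
16..20  payload_len  (4B, 4-aligned)
20..21  window  (1B, 1-aligned)
21..22  -- padding (1B)
22..24  dst  (2B, 2-aligned)
24..26  ttl  (2B, 2-aligned)

24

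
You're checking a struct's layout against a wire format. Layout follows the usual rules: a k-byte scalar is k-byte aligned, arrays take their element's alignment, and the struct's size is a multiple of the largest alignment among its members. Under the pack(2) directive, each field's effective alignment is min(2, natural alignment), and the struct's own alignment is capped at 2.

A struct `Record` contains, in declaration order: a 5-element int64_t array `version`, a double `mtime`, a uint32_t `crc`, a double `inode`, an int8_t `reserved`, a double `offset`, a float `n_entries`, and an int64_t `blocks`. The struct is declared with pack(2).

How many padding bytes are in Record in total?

1

0..40  version  (40B, 2-aligned)
40..48  mtime  (8B, 2-aligned)
48..52  crc  (4B, 2-aligned)
52..60  inode  (8B, 2-aligned)
60..61  reserved  (1B, 1-aligned)
61..62  -- padding (1B)
62..70  offset  (8B, 2-aligned)
70..74  n_entries  (4B, 2-aligned)
74..82  blocks  (8B, 2-aligned)
sizeof = 82, alignof = 2
data bytes 81, size 82 → padding 1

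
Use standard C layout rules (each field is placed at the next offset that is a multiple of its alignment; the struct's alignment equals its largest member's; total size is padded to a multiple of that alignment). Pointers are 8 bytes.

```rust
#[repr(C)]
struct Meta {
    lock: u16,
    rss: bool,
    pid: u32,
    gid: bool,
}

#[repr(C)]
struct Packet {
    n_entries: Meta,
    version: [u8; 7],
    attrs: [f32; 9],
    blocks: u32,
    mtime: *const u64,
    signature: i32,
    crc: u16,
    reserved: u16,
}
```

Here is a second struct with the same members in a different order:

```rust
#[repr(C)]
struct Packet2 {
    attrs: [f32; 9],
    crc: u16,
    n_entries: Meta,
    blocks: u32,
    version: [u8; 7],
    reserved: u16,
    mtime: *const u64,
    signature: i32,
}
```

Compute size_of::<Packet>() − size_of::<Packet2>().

-8

Meta: lock at 0 (size 2, align 2) → ends 2; rss at 2 (size 1, align 1) → ends 3; pad 1 to align 4 for pid; pid at 4 (size 4, align 4) → ends 8; gid at 8 (size 1, align 1) → ends 9; tail pad 3 to reach multiple of 4; total 12 bytes, alignment 4
n_entries at 0 (size 12, align 4) → ends 12
version at 12 (size 7, align 1) → ends 19
pad 1 to align 4 for attrs
attrs at 20 (size 36, align 4) → ends 56
blocks at 56 (size 4, align 4) → ends 60
pad 4 to align 8 for mtime
mtime at 64 (size 8, align 8) → ends 72
signature at 72 (size 4, align 4) → ends 76
crc at 76 (size 2, align 2) → ends 78
reserved at 78 (size 2, align 2) → ends 80
total 80 bytes, alignment 8
— Packet2 —
attrs at 0 (size 36, align 4) → ends 36
crc at 36 (size 2, align 2) → ends 38
pad 2 to align 4 for n_entries
n_entries at 40 (size 12, align 4) → ends 52
blocks at 52 (size 4, align 4) → ends 56
version at 56 (size 7, align 1) → ends 63
pad 1 to align 2 for reserved
reserved at 64 (size 2, align 2) → ends 66
pad 6 to align 8 for mtime
mtime at 72 (size 8, align 8) → ends 80
signature at 80 (size 4, align 4) → ends 84
tail pad 4 to reach multiple of 8
total 88 bytes, alignment 8
80 − 88 = -8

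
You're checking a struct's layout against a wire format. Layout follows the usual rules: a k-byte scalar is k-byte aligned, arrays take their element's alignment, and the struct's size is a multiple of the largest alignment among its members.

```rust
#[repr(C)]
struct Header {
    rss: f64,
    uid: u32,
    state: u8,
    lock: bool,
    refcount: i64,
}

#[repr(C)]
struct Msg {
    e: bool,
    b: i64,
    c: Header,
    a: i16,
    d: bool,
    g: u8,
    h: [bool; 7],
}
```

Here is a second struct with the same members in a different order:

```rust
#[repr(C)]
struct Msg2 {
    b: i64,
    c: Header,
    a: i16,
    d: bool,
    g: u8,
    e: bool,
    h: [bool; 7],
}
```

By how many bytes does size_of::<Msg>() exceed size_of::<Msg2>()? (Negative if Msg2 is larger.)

8

Header: rss at 0 (size 8, align 8) → ends 8; uid at 8 (size 4, align 4) → ends 12; state at 12 (size 1, align 1) → ends 13; lock at 13 (size 1, align 1) → ends 14; pad 2 to align 8 for refcount; refcount at 16 (size 8, align 8) → ends 24; total 24 bytes, alignment 8
e at 0 (size 1, align 1) → ends 1
pad 7 to align 8 for b
b at 8 (size 8, align 8) → ends 16
c at 16 (size 24, align 8) → ends 40
a at 40 (size 2, align 2) → ends 42
d at 42 (size 1, align 1) → ends 43
g at 43 (size 1, align 1) → ends 44
h at 44 (size 7, align 1) → ends 51
tail pad 5 to reach multiple of 8
total 56 bytes, alignment 8
— Msg2 —
b at 0 (size 8, align 8) → ends 8
c at 8 (size 24, align 8) → ends 32
a at 32 (size 2, align 2) → ends 34
d at 34 (size 1, align 1) → ends 35
g at 35 (size 1, align 1) → ends 36
e at 36 (size 1, align 1) → ends 37
h at 37 (size 7, align 1) → ends 44
tail pad 4 to reach multiple of 8
total 48 bytes, alignment 8
56 − 48 = 8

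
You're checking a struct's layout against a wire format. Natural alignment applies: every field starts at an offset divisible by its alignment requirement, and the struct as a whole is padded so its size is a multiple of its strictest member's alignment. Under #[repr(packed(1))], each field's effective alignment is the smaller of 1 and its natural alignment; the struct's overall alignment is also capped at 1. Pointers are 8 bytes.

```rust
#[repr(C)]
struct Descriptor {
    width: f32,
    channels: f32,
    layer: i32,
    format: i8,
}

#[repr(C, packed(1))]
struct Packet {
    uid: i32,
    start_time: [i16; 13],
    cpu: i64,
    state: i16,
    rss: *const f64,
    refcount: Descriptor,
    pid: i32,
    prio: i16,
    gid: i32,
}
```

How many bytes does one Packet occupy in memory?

Descriptor: width at 0 (size 4, align 4) → ends 4; channels at 4 (size 4, align 4) → ends 8; layer at 8 (size 4, align 4) → ends 12; format at 12 (size 1, align 1) → ends 13; tail pad 3 to reach multiple of 4; total 16 bytes, alignment 4
uid at 0 (size 4, align 1) → ends 4
start_time at 4 (size 26, align 1) → ends 30
cpu at 30 (size 8, align 1) → ends 38
state at 38 (size 2, align 1) → ends 40
rss at 40 (size 8, align 1) → ends 48
refcount at 48 (size 16, align 1) → ends 64
pid at 64 (size 4, align 1) → ends 68
prio at 68 (size 2, align 1) → ends 70
gid at 70 (size 4, align 1) → ends 74
total 74 bytes, alignment 1

74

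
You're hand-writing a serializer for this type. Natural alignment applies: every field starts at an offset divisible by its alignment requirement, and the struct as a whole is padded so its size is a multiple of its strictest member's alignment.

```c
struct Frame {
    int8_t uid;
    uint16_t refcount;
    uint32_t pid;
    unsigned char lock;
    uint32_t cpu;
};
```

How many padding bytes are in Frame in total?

0..1  uid  (1B, 1-aligned)
1..2  -- padding (1B)
2..4  refcount  (2B, 2-aligned)
4..8  pid  (4B, 4-aligned)
8..9  lock  (1B, 1-aligned)
9..12  -- padding (3B)
12..16  cpu  (4B, 4-aligned)
sizeof = 16, alignof = 4
data bytes 12, size 16 → padding 4

4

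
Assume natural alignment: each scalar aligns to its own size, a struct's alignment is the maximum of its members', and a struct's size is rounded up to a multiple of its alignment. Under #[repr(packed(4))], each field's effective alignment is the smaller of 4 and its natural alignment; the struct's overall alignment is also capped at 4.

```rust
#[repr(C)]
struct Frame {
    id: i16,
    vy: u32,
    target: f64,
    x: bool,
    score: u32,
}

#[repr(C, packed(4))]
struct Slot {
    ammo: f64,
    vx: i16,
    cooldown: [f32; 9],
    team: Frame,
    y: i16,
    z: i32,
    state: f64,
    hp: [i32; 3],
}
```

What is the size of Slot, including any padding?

Frame: id at 0 (size 2, align 2) → ends 2; pad 2 to align 4 for vy; vy at 4 (size 4, align 4) → ends 8; target at 8 (size 8, align 8) → ends 16; x at 16 (size 1, align 1) → ends 17; pad 3 to align 4 for score; score at 20 (size 4, align 4) → ends 24; total 24 bytes, alignment 8
ammo at 0 (size 8, align 4) → ends 8
vx at 8 (size 2, align 2) → ends 10
pad 2 to align 4 for cooldown
cooldown at 12 (size 36, align 4) → ends 48
team at 48 (size 24, align 4) → ends 72
y at 72 (size 2, align 2) → ends 74
pad 2 to align 4 for z
z at 76 (size 4, align 4) → ends 80
state at 80 (size 8, align 4) → ends 88
hp at 88 (size 12, align 4) → ends 100
total 100 bytes, alignment 4

100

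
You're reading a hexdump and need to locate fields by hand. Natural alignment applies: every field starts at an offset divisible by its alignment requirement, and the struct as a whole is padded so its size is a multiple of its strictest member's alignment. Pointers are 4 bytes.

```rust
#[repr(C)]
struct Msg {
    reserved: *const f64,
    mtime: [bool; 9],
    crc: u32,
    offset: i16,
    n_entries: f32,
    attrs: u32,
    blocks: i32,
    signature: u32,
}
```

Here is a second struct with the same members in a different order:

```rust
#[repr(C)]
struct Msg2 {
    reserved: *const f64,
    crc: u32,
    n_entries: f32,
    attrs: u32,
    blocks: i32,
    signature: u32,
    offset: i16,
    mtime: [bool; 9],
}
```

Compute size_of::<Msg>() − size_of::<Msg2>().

4

0..4  reserved  (4B, 4-aligned)
4..13  mtime  (9B, 1-aligned)
13..16  -- padding (3B)
16..20  crc  (4B, 4-aligned)
20..22  offset  (2B, 2-aligned)
22..24  -- padding (2B)
24..28  n_entries  (4B, 4-aligned)
28..32  attrs  (4B, 4-aligned)
32..36  blocks  (4B, 4-aligned)
36..40  signature  (4B, 4-aligned)
sizeof = 40, alignof = 4
— Msg2 —
0..4  reserved  (4B, 4-aligned)
4..8  crc  (4B, 4-aligned)
8..12  n_entries  (4B, 4-aligned)
12..16  attrs  (4B, 4-aligned)
16..20  blocks  (4B, 4-aligned)
20..24  signature  (4B, 4-aligned)
24..26  offset  (2B, 2-aligned)
26..35  mtime  (9B, 1-aligned)
35..36  -- tail padding (1B)
sizeof = 36, alignof = 4
40 − 36 = 4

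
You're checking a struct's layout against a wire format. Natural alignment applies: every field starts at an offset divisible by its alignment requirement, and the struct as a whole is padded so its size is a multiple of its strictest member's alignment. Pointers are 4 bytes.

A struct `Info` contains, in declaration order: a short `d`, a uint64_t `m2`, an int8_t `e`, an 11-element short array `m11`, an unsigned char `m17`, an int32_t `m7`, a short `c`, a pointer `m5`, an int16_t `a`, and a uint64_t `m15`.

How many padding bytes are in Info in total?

d at 0 (size 2, align 2) → ends 2
pad 6 to align 8 for m2
m2 at 8 (size 8, align 8) → ends 16
e at 16 (size 1, align 1) → ends 17
pad 1 to align 2 for m11
m11 at 18 (size 22, align 2) → ends 40
m17 at 40 (size 1, align 1) → ends 41
pad 3 to align 4 for m7
m7 at 44 (size 4, align 4) → ends 48
c at 48 (size 2, align 2) → ends 50
pad 2 to align 4 for m5
m5 at 52 (size 4, align 4) → ends 56
a at 56 (size 2, align 2) → ends 58
pad 6 to align 8 for m15
m15 at 64 (size 8, align 8) → ends 72
total 72 bytes, alignment 8
data bytes 54, size 72 → padding 18

18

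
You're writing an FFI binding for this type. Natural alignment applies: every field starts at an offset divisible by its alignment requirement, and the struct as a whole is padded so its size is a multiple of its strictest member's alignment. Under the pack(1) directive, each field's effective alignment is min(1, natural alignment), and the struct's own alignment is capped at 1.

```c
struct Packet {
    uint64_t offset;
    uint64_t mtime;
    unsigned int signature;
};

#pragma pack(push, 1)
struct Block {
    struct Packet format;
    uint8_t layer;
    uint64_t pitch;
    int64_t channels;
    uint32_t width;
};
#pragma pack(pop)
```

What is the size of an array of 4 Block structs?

180

Packet: @0: offset [8B, align 8] → 8; @8: mtime [8B, align 8] → 16; @16: signature [4B, align 4] → 20; +4 tail pad (align 8); size 24, align 8
@0: format [24B, align 1] → 24
@24: layer [1B, align 1] → 25
@25: pitch [8B, align 1] → 33
@33: channels [8B, align 1] → 41
@41: width [4B, align 1] → 45
size 45, align 1
array of 4: 4 × 45 = 180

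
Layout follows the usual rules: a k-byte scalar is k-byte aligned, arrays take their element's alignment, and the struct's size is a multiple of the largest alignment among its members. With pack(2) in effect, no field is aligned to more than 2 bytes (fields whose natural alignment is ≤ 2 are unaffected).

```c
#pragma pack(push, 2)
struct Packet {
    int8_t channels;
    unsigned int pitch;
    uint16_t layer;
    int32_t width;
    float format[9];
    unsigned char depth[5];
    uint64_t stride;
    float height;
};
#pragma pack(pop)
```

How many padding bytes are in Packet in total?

2

@0: channels [1B, align 1] → 1
+1 pad (align 2)
@2: pitch [4B, align 2] → 6
@6: layer [2B, align 2] → 8
@8: width [4B, align 2] → 12
@12: format [36B, align 2] → 48
@48: depth [5B, align 1] → 53
+1 pad (align 2)
@54: stride [8B, align 2] → 62
@62: height [4B, align 2] → 66
size 66, align 2
data bytes 64, size 66 → padding 2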